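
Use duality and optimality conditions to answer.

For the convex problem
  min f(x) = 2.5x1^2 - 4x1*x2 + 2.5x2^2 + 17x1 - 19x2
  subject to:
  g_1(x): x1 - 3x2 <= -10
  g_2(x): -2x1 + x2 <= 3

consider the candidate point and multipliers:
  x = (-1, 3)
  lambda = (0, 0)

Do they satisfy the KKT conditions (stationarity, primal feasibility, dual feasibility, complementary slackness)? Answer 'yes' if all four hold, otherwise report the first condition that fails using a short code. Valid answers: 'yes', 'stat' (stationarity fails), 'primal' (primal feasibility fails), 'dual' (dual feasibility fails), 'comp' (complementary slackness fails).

Gradient of f: grad f(x) = Q x + c = (0, 0)
Constraint values g_i(x) = a_i^T x - b_i:
  g_1((-1, 3)) = 0
  g_2((-1, 3)) = 2
Stationarity residual: grad f(x) + sum_i lambda_i a_i = (0, 0)
  -> stationarity OK
Primal feasibility (all g_i <= 0): FAILS
Dual feasibility (all lambda_i >= 0): OK
Complementary slackness (lambda_i * g_i(x) = 0 for all i): OK

Verdict: the first failing condition is primal_feasibility -> primal.

primal


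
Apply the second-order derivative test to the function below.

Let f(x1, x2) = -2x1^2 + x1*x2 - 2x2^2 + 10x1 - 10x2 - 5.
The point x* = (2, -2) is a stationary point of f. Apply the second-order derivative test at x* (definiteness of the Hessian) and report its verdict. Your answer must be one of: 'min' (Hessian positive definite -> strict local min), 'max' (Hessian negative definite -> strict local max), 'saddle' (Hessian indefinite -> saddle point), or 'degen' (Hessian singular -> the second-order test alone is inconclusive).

Compute the Hessian H = grad^2 f:
  H = [[-4, 1], [1, -4]]
Verify stationarity: grad f(x*) = H x* + g = (0, 0).
Eigenvalues of H: -5, -3.
Both eigenvalues < 0, so H is negative definite -> x* is a strict local max.

max


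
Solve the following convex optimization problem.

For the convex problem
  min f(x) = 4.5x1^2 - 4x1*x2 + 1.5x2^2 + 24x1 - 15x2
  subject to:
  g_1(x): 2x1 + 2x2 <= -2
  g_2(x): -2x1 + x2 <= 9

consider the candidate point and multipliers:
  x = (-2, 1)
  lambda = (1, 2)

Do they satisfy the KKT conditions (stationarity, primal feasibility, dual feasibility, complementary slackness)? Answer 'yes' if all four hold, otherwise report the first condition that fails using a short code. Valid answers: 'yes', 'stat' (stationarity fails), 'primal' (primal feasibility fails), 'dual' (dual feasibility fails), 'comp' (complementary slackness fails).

Gradient of f: grad f(x) = Q x + c = (2, -4)
Constraint values g_i(x) = a_i^T x - b_i:
  g_1((-2, 1)) = 0
  g_2((-2, 1)) = -4
Stationarity residual: grad f(x) + sum_i lambda_i a_i = (0, 0)
  -> stationarity OK
Primal feasibility (all g_i <= 0): OK
Dual feasibility (all lambda_i >= 0): OK
Complementary slackness (lambda_i * g_i(x) = 0 for all i): FAILS

Verdict: the first failing condition is complementary_slackness -> comp.

comp


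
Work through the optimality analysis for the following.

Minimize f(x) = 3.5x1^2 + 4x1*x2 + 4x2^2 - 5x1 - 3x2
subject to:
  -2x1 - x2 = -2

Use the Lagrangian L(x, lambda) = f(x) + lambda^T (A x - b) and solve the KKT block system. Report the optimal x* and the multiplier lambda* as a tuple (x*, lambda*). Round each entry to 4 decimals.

Form the Lagrangian:
  L(x, lambda) = (1/2) x^T Q x + c^T x + lambda^T (A x - b)
Stationarity (grad_x L = 0): Q x + c + A^T lambda = 0.
Primal feasibility: A x = b.

This gives the KKT block system:
  [ Q   A^T ] [ x     ]   [-c ]
  [ A    0  ] [ lambda ] = [ b ]

Solving the linear system:
  x*      = (1, 0)
  lambda* = (1)
  f(x*)   = -1.5

x* = (1, 0), lambda* = (1)


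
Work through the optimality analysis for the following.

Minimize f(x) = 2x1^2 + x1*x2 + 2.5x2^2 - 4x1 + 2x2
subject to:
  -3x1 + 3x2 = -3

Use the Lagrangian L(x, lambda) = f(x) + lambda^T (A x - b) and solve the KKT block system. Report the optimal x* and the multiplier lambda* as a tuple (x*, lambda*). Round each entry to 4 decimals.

Form the Lagrangian:
  L(x, lambda) = (1/2) x^T Q x + c^T x + lambda^T (A x - b)
Stationarity (grad_x L = 0): Q x + c + A^T lambda = 0.
Primal feasibility: A x = b.

This gives the KKT block system:
  [ Q   A^T ] [ x     ]   [-c ]
  [ A    0  ] [ lambda ] = [ b ]

Solving the linear system:
  x*      = (0.7273, -0.2727)
  lambda* = (-0.4545)
  f(x*)   = -2.4091

x* = (0.7273, -0.2727), lambda* = (-0.4545)


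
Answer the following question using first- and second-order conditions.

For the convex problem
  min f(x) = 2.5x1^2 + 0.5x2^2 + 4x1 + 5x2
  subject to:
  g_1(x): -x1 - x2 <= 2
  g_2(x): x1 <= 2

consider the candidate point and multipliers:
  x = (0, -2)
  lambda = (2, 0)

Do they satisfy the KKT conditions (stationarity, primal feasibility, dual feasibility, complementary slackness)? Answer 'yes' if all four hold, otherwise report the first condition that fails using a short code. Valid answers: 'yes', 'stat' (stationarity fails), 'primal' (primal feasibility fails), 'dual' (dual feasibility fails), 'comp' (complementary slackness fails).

Gradient of f: grad f(x) = Q x + c = (4, 3)
Constraint values g_i(x) = a_i^T x - b_i:
  g_1((0, -2)) = 0
  g_2((0, -2)) = -2
Stationarity residual: grad f(x) + sum_i lambda_i a_i = (2, 1)
  -> stationarity FAILS
Primal feasibility (all g_i <= 0): OK
Dual feasibility (all lambda_i >= 0): OK
Complementary slackness (lambda_i * g_i(x) = 0 for all i): OK

Verdict: the first failing condition is stationarity -> stat.

stat


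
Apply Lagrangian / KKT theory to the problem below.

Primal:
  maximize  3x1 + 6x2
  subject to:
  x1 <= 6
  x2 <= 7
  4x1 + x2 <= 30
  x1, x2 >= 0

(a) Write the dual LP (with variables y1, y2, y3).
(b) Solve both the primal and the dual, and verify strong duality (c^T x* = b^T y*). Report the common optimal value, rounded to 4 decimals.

The standard primal-dual pair for 'max c^T x s.t. A x <= b, x >= 0' is:
  Dual:  min b^T y  s.t.  A^T y >= c,  y >= 0.

So the dual LP is:
  minimize  6y1 + 7y2 + 30y3
  subject to:
    y1 + 4y3 >= 3
    y2 + y3 >= 6
    y1, y2, y3 >= 0

Solving the primal: x* = (5.75, 7).
  primal value c^T x* = 59.25.
Solving the dual: y* = (0, 5.25, 0.75).
  dual value b^T y* = 59.25.
Strong duality: c^T x* = b^T y*. Confirmed.

59.25


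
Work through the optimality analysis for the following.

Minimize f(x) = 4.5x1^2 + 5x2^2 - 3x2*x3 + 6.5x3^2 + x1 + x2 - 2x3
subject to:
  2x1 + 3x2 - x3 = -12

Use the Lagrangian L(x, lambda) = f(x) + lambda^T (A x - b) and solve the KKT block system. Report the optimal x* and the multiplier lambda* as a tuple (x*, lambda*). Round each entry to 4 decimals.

Form the Lagrangian:
  L(x, lambda) = (1/2) x^T Q x + c^T x + lambda^T (A x - b)
Stationarity (grad_x L = 0): Q x + c + A^T lambda = 0.
Primal feasibility: A x = b.

This gives the KKT block system:
  [ Q   A^T ] [ x     ]   [-c ]
  [ A    0  ] [ lambda ] = [ b ]

Solving the linear system:
  x*      = (-2.0048, -2.5932, 0.2109)
  lambda* = (8.5215)
  f(x*)   = 48.6191

x* = (-2.0048, -2.5932, 0.2109), lambda* = (8.5215)


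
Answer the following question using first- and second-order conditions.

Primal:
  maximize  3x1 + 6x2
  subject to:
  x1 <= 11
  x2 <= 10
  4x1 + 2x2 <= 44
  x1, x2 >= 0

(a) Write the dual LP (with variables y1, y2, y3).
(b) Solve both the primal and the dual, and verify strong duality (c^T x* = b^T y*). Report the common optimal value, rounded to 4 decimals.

The standard primal-dual pair for 'max c^T x s.t. A x <= b, x >= 0' is:
  Dual:  min b^T y  s.t.  A^T y >= c,  y >= 0.

So the dual LP is:
  minimize  11y1 + 10y2 + 44y3
  subject to:
    y1 + 4y3 >= 3
    y2 + 2y3 >= 6
    y1, y2, y3 >= 0

Solving the primal: x* = (6, 10).
  primal value c^T x* = 78.
Solving the dual: y* = (0, 4.5, 0.75).
  dual value b^T y* = 78.
Strong duality: c^T x* = b^T y*. Confirmed.

78


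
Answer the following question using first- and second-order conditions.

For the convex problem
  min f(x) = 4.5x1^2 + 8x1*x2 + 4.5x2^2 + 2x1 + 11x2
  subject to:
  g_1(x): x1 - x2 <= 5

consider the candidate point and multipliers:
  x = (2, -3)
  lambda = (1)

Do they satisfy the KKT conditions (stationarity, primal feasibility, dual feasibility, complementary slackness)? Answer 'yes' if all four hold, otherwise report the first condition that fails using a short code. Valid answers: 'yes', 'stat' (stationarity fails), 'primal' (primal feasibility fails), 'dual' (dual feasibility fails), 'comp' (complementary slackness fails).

Gradient of f: grad f(x) = Q x + c = (-4, 0)
Constraint values g_i(x) = a_i^T x - b_i:
  g_1((2, -3)) = 0
Stationarity residual: grad f(x) + sum_i lambda_i a_i = (-3, -1)
  -> stationarity FAILS
Primal feasibility (all g_i <= 0): OK
Dual feasibility (all lambda_i >= 0): OK
Complementary slackness (lambda_i * g_i(x) = 0 for all i): OK

Verdict: the first failing condition is stationarity -> stat.

stat


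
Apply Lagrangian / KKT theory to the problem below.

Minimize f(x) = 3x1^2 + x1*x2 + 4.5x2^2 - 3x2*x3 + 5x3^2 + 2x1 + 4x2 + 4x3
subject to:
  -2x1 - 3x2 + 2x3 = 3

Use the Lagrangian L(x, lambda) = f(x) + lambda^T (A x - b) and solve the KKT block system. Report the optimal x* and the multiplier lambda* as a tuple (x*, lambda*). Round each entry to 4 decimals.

Form the Lagrangian:
  L(x, lambda) = (1/2) x^T Q x + c^T x + lambda^T (A x - b)
Stationarity (grad_x L = 0): Q x + c + A^T lambda = 0.
Primal feasibility: A x = b.

This gives the KKT block system:
  [ Q   A^T ] [ x     ]   [-c ]
  [ A    0  ] [ lambda ] = [ b ]

Solving the linear system:
  x*      = (-0.5681, -0.9162, -0.4424)
  lambda* = (-1.1623)
  f(x*)   = -1.5419

x* = (-0.5681, -0.9162, -0.4424), lambda* = (-1.1623)


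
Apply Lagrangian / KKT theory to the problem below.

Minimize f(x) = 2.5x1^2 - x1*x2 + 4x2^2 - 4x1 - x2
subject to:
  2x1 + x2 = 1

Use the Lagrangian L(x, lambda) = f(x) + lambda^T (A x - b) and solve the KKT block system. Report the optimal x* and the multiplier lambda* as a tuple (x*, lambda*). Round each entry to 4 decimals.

Form the Lagrangian:
  L(x, lambda) = (1/2) x^T Q x + c^T x + lambda^T (A x - b)
Stationarity (grad_x L = 0): Q x + c + A^T lambda = 0.
Primal feasibility: A x = b.

This gives the KKT block system:
  [ Q   A^T ] [ x     ]   [-c ]
  [ A    0  ] [ lambda ] = [ b ]

Solving the linear system:
  x*      = (0.4634, 0.0732)
  lambda* = (0.878)
  f(x*)   = -1.4024

x* = (0.4634, 0.0732), lambda* = (0.878)


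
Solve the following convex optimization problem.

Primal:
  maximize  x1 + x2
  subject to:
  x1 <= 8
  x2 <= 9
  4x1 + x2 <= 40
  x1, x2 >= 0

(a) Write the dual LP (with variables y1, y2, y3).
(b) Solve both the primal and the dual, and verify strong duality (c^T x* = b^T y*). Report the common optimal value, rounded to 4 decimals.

The standard primal-dual pair for 'max c^T x s.t. A x <= b, x >= 0' is:
  Dual:  min b^T y  s.t.  A^T y >= c,  y >= 0.

So the dual LP is:
  minimize  8y1 + 9y2 + 40y3
  subject to:
    y1 + 4y3 >= 1
    y2 + y3 >= 1
    y1, y2, y3 >= 0

Solving the primal: x* = (7.75, 9).
  primal value c^T x* = 16.75.
Solving the dual: y* = (0, 0.75, 0.25).
  dual value b^T y* = 16.75.
Strong duality: c^T x* = b^T y*. Confirmed.

16.75


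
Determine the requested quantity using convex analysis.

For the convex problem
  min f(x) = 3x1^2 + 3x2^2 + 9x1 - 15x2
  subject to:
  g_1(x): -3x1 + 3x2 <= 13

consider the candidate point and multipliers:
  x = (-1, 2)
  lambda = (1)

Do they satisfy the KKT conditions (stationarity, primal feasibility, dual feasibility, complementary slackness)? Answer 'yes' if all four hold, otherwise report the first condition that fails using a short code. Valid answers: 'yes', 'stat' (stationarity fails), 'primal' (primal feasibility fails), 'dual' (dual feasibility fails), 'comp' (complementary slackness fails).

Gradient of f: grad f(x) = Q x + c = (3, -3)
Constraint values g_i(x) = a_i^T x - b_i:
  g_1((-1, 2)) = -4
Stationarity residual: grad f(x) + sum_i lambda_i a_i = (0, 0)
  -> stationarity OK
Primal feasibility (all g_i <= 0): OK
Dual feasibility (all lambda_i >= 0): OK
Complementary slackness (lambda_i * g_i(x) = 0 for all i): FAILS

Verdict: the first failing condition is complementary_slackness -> comp.

comp


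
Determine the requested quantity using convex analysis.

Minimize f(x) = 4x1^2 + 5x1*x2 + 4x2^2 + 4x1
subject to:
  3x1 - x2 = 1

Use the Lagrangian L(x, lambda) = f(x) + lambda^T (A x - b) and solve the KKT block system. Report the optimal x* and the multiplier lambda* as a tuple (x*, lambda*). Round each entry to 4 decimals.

Form the Lagrangian:
  L(x, lambda) = (1/2) x^T Q x + c^T x + lambda^T (A x - b)
Stationarity (grad_x L = 0): Q x + c + A^T lambda = 0.
Primal feasibility: A x = b.

This gives the KKT block system:
  [ Q   A^T ] [ x     ]   [-c ]
  [ A    0  ] [ lambda ] = [ b ]

Solving the linear system:
  x*      = (0.2273, -0.3182)
  lambda* = (-1.4091)
  f(x*)   = 1.1591

x* = (0.2273, -0.3182), lambda* = (-1.4091)


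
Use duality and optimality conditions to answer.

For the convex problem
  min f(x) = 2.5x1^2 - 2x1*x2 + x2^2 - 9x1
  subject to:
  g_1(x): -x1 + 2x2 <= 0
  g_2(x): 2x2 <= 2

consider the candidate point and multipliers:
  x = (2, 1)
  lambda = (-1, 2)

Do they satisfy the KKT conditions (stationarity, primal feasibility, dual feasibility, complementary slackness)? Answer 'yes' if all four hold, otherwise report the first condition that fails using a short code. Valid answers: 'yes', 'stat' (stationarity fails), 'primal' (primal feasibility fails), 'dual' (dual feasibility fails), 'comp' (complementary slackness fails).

Gradient of f: grad f(x) = Q x + c = (-1, -2)
Constraint values g_i(x) = a_i^T x - b_i:
  g_1((2, 1)) = 0
  g_2((2, 1)) = 0
Stationarity residual: grad f(x) + sum_i lambda_i a_i = (0, 0)
  -> stationarity OK
Primal feasibility (all g_i <= 0): OK
Dual feasibility (all lambda_i >= 0): FAILS
Complementary slackness (lambda_i * g_i(x) = 0 for all i): OK

Verdict: the first failing condition is dual_feasibility -> dual.

dual


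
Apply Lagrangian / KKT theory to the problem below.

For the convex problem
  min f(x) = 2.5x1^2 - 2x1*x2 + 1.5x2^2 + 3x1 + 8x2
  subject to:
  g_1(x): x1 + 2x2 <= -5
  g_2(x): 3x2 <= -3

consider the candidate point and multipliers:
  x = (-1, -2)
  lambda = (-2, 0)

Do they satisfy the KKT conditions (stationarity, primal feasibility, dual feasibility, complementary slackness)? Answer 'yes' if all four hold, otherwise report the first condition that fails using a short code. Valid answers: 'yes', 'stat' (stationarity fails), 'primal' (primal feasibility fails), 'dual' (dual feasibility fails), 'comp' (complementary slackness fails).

Gradient of f: grad f(x) = Q x + c = (2, 4)
Constraint values g_i(x) = a_i^T x - b_i:
  g_1((-1, -2)) = 0
  g_2((-1, -2)) = -3
Stationarity residual: grad f(x) + sum_i lambda_i a_i = (0, 0)
  -> stationarity OK
Primal feasibility (all g_i <= 0): OK
Dual feasibility (all lambda_i >= 0): FAILS
Complementary slackness (lambda_i * g_i(x) = 0 for all i): OK

Verdict: the first failing condition is dual_feasibility -> dual.

dual


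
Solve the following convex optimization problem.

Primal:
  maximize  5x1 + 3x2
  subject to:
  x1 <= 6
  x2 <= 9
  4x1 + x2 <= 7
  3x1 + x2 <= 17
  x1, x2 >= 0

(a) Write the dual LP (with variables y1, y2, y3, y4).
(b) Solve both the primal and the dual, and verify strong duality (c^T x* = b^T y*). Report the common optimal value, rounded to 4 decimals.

The standard primal-dual pair for 'max c^T x s.t. A x <= b, x >= 0' is:
  Dual:  min b^T y  s.t.  A^T y >= c,  y >= 0.

So the dual LP is:
  minimize  6y1 + 9y2 + 7y3 + 17y4
  subject to:
    y1 + 4y3 + 3y4 >= 5
    y2 + y3 + y4 >= 3
    y1, y2, y3, y4 >= 0

Solving the primal: x* = (0, 7).
  primal value c^T x* = 21.
Solving the dual: y* = (0, 0, 3, 0).
  dual value b^T y* = 21.
Strong duality: c^T x* = b^T y*. Confirmed.

21


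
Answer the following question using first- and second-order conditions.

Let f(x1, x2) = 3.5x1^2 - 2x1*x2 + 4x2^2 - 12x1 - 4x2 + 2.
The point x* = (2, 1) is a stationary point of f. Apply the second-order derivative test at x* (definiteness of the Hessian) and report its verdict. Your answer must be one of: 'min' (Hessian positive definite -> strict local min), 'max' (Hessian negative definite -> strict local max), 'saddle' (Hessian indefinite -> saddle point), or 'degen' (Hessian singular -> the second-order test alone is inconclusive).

Compute the Hessian H = grad^2 f:
  H = [[7, -2], [-2, 8]]
Verify stationarity: grad f(x*) = H x* + g = (0, 0).
Eigenvalues of H: 5.4384, 9.5616.
Both eigenvalues > 0, so H is positive definite -> x* is a strict local min.

min


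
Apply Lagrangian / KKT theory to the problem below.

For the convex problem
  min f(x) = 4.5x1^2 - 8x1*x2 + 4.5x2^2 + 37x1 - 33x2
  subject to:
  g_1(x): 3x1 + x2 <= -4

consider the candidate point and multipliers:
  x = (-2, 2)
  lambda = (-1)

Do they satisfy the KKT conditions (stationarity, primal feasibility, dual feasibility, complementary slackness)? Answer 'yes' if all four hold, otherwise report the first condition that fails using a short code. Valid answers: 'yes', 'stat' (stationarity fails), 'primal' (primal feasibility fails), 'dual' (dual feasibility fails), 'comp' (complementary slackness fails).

Gradient of f: grad f(x) = Q x + c = (3, 1)
Constraint values g_i(x) = a_i^T x - b_i:
  g_1((-2, 2)) = 0
Stationarity residual: grad f(x) + sum_i lambda_i a_i = (0, 0)
  -> stationarity OK
Primal feasibility (all g_i <= 0): OK
Dual feasibility (all lambda_i >= 0): FAILS
Complementary slackness (lambda_i * g_i(x) = 0 for all i): OK

Verdict: the first failing condition is dual_feasibility -> dual.

dual


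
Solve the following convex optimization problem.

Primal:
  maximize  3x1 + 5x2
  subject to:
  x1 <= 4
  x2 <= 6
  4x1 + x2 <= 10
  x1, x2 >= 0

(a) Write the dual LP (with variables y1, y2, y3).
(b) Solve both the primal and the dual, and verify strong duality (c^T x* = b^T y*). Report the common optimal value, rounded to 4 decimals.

The standard primal-dual pair for 'max c^T x s.t. A x <= b, x >= 0' is:
  Dual:  min b^T y  s.t.  A^T y >= c,  y >= 0.

So the dual LP is:
  minimize  4y1 + 6y2 + 10y3
  subject to:
    y1 + 4y3 >= 3
    y2 + y3 >= 5
    y1, y2, y3 >= 0

Solving the primal: x* = (1, 6).
  primal value c^T x* = 33.
Solving the dual: y* = (0, 4.25, 0.75).
  dual value b^T y* = 33.
Strong duality: c^T x* = b^T y*. Confirmed.

33


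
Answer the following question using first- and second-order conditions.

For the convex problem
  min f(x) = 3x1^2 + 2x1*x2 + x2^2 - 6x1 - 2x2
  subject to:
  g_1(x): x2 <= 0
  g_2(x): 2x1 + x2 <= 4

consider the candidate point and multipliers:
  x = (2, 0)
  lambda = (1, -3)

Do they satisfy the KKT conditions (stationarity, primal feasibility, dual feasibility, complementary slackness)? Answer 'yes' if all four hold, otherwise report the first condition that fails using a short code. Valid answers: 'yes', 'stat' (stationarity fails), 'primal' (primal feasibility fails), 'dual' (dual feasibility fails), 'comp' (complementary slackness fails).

Gradient of f: grad f(x) = Q x + c = (6, 2)
Constraint values g_i(x) = a_i^T x - b_i:
  g_1((2, 0)) = 0
  g_2((2, 0)) = 0
Stationarity residual: grad f(x) + sum_i lambda_i a_i = (0, 0)
  -> stationarity OK
Primal feasibility (all g_i <= 0): OK
Dual feasibility (all lambda_i >= 0): FAILS
Complementary slackness (lambda_i * g_i(x) = 0 for all i): OK

Verdict: the first failing condition is dual_feasibility -> dual.

dual


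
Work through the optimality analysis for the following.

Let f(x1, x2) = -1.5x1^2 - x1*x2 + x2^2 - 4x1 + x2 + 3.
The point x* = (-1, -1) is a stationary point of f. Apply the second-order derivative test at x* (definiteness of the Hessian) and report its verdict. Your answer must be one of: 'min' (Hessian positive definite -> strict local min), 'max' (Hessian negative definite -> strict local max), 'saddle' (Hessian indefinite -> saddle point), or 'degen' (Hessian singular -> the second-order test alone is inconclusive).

Compute the Hessian H = grad^2 f:
  H = [[-3, -1], [-1, 2]]
Verify stationarity: grad f(x*) = H x* + g = (0, 0).
Eigenvalues of H: -3.1926, 2.1926.
Eigenvalues have mixed signs, so H is indefinite -> x* is a saddle point.

saddle


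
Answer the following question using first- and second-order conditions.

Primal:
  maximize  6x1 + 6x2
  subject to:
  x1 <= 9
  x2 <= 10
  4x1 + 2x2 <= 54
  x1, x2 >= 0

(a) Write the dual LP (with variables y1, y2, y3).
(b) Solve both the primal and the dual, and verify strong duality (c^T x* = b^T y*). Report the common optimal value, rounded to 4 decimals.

The standard primal-dual pair for 'max c^T x s.t. A x <= b, x >= 0' is:
  Dual:  min b^T y  s.t.  A^T y >= c,  y >= 0.

So the dual LP is:
  minimize  9y1 + 10y2 + 54y3
  subject to:
    y1 + 4y3 >= 6
    y2 + 2y3 >= 6
    y1, y2, y3 >= 0

Solving the primal: x* = (8.5, 10).
  primal value c^T x* = 111.
Solving the dual: y* = (0, 3, 1.5).
  dual value b^T y* = 111.
Strong duality: c^T x* = b^T y*. Confirmed.

111


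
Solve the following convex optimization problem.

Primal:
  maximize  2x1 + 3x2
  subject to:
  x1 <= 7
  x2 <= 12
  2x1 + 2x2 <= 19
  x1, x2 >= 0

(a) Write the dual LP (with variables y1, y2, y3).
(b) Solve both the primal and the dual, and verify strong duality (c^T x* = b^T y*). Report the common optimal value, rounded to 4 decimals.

The standard primal-dual pair for 'max c^T x s.t. A x <= b, x >= 0' is:
  Dual:  min b^T y  s.t.  A^T y >= c,  y >= 0.

So the dual LP is:
  minimize  7y1 + 12y2 + 19y3
  subject to:
    y1 + 2y3 >= 2
    y2 + 2y3 >= 3
    y1, y2, y3 >= 0

Solving the primal: x* = (0, 9.5).
  primal value c^T x* = 28.5.
Solving the dual: y* = (0, 0, 1.5).
  dual value b^T y* = 28.5.
Strong duality: c^T x* = b^T y*. Confirmed.

28.5


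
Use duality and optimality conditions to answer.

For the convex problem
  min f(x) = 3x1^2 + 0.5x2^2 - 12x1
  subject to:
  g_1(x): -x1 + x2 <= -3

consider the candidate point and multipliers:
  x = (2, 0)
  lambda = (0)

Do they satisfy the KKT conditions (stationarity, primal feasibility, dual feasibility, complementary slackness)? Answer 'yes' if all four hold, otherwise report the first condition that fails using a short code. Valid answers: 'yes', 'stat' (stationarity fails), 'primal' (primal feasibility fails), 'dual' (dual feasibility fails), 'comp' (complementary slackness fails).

Gradient of f: grad f(x) = Q x + c = (0, 0)
Constraint values g_i(x) = a_i^T x - b_i:
  g_1((2, 0)) = 1
Stationarity residual: grad f(x) + sum_i lambda_i a_i = (0, 0)
  -> stationarity OK
Primal feasibility (all g_i <= 0): FAILS
Dual feasibility (all lambda_i >= 0): OK
Complementary slackness (lambda_i * g_i(x) = 0 for all i): OK

Verdict: the first failing condition is primal_feasibility -> primal.

primal


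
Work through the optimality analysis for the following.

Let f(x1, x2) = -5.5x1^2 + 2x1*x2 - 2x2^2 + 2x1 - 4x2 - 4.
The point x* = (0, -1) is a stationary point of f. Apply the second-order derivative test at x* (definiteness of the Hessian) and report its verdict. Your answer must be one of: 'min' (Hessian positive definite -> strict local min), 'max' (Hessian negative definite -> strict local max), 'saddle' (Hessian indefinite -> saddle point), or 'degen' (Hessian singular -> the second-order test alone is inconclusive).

Compute the Hessian H = grad^2 f:
  H = [[-11, 2], [2, -4]]
Verify stationarity: grad f(x*) = H x* + g = (0, 0).
Eigenvalues of H: -11.5311, -3.4689.
Both eigenvalues < 0, so H is negative definite -> x* is a strict local max.

max


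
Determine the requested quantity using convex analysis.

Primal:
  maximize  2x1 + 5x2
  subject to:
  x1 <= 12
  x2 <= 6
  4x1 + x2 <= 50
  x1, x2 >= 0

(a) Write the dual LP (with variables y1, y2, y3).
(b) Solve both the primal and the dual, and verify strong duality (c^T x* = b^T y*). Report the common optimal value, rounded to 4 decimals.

The standard primal-dual pair for 'max c^T x s.t. A x <= b, x >= 0' is:
  Dual:  min b^T y  s.t.  A^T y >= c,  y >= 0.

So the dual LP is:
  minimize  12y1 + 6y2 + 50y3
  subject to:
    y1 + 4y3 >= 2
    y2 + y3 >= 5
    y1, y2, y3 >= 0

Solving the primal: x* = (11, 6).
  primal value c^T x* = 52.
Solving the dual: y* = (0, 4.5, 0.5).
  dual value b^T y* = 52.
Strong duality: c^T x* = b^T y*. Confirmed.

52


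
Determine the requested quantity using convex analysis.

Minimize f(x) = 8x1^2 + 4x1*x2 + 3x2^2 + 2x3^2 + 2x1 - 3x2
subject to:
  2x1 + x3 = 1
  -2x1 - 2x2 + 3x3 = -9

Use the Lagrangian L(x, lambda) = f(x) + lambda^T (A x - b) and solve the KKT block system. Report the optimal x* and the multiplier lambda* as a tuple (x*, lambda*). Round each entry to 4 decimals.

Form the Lagrangian:
  L(x, lambda) = (1/2) x^T Q x + c^T x + lambda^T (A x - b)
Stationarity (grad_x L = 0): Q x + c + A^T lambda = 0.
Primal feasibility: A x = b.

This gives the KKT block system:
  [ Q   A^T ] [ x     ]   [-c ]
  [ A    0  ] [ lambda ] = [ b ]

Solving the linear system:
  x*      = (1.1875, 1.25, -1.375)
  lambda* = (-8.375, 4.625)
  f(x*)   = 24.3125

x* = (1.1875, 1.25, -1.375), lambda* = (-8.375, 4.625)


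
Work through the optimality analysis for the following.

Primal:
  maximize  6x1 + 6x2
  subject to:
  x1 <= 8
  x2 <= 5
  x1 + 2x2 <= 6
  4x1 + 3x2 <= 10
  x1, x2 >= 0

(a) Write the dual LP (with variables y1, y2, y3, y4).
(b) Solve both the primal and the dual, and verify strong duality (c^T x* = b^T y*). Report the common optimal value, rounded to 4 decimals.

The standard primal-dual pair for 'max c^T x s.t. A x <= b, x >= 0' is:
  Dual:  min b^T y  s.t.  A^T y >= c,  y >= 0.

So the dual LP is:
  minimize  8y1 + 5y2 + 6y3 + 10y4
  subject to:
    y1 + y3 + 4y4 >= 6
    y2 + 2y3 + 3y4 >= 6
    y1, y2, y3, y4 >= 0

Solving the primal: x* = (0.4, 2.8).
  primal value c^T x* = 19.2.
Solving the dual: y* = (0, 0, 1.2, 1.2).
  dual value b^T y* = 19.2.
Strong duality: c^T x* = b^T y*. Confirmed.

19.2


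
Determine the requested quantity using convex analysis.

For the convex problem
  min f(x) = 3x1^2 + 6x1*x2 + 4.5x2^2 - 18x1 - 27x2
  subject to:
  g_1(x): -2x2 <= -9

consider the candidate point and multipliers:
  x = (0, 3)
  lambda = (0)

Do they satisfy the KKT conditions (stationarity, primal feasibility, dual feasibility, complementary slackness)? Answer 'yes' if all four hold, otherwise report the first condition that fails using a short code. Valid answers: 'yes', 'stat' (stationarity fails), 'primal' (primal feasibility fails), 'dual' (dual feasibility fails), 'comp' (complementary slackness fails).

Gradient of f: grad f(x) = Q x + c = (0, 0)
Constraint values g_i(x) = a_i^T x - b_i:
  g_1((0, 3)) = 3
Stationarity residual: grad f(x) + sum_i lambda_i a_i = (0, 0)
  -> stationarity OK
Primal feasibility (all g_i <= 0): FAILS
Dual feasibility (all lambda_i >= 0): OK
Complementary slackness (lambda_i * g_i(x) = 0 for all i): OK

Verdict: the first failing condition is primal_feasibility -> primal.

primal


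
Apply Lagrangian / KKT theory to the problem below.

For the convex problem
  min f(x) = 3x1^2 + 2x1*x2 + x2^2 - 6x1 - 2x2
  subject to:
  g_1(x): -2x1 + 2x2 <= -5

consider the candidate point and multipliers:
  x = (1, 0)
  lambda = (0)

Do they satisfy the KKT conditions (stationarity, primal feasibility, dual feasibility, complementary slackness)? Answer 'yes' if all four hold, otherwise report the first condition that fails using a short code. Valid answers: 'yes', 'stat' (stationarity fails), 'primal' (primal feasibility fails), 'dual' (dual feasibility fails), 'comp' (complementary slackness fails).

Gradient of f: grad f(x) = Q x + c = (0, 0)
Constraint values g_i(x) = a_i^T x - b_i:
  g_1((1, 0)) = 3
Stationarity residual: grad f(x) + sum_i lambda_i a_i = (0, 0)
  -> stationarity OK
Primal feasibility (all g_i <= 0): FAILS
Dual feasibility (all lambda_i >= 0): OK
Complementary slackness (lambda_i * g_i(x) = 0 for all i): OK

Verdict: the first failing condition is primal_feasibility -> primal.

primal


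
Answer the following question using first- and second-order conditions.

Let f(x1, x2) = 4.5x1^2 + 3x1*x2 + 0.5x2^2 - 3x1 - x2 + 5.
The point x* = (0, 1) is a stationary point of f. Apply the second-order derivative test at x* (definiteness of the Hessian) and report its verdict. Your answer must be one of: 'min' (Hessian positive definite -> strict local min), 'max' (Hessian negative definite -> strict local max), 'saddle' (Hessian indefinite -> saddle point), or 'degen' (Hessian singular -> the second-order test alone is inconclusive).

Compute the Hessian H = grad^2 f:
  H = [[9, 3], [3, 1]]
Verify stationarity: grad f(x*) = H x* + g = (0, 0).
Eigenvalues of H: 0, 10.
H has a zero eigenvalue (singular; positive semidefinite but not definite), so H is neither positive definite, negative definite, nor indefinite. The second-order test alone is inconclusive -> degen.
(Indeed, f is constant along the null direction of H through x*, so x* is not a strict local extremum.)

degen


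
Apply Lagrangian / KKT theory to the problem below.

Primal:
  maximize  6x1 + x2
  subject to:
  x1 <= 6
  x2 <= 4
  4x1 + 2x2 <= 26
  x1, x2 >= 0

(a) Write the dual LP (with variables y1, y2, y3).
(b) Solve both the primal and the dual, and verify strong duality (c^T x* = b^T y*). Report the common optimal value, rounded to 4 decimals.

The standard primal-dual pair for 'max c^T x s.t. A x <= b, x >= 0' is:
  Dual:  min b^T y  s.t.  A^T y >= c,  y >= 0.

So the dual LP is:
  minimize  6y1 + 4y2 + 26y3
  subject to:
    y1 + 4y3 >= 6
    y2 + 2y3 >= 1
    y1, y2, y3 >= 0

Solving the primal: x* = (6, 1).
  primal value c^T x* = 37.
Solving the dual: y* = (4, 0, 0.5).
  dual value b^T y* = 37.
Strong duality: c^T x* = b^T y*. Confirmed.

37


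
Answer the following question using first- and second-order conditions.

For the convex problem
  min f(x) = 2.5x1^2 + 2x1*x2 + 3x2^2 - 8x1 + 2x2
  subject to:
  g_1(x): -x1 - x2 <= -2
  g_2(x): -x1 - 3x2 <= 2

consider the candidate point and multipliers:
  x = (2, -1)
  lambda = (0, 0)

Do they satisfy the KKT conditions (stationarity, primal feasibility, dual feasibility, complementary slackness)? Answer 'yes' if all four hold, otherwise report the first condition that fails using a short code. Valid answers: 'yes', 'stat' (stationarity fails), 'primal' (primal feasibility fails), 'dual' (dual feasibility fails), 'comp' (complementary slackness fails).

Gradient of f: grad f(x) = Q x + c = (0, 0)
Constraint values g_i(x) = a_i^T x - b_i:
  g_1((2, -1)) = 1
  g_2((2, -1)) = -1
Stationarity residual: grad f(x) + sum_i lambda_i a_i = (0, 0)
  -> stationarity OK
Primal feasibility (all g_i <= 0): FAILS
Dual feasibility (all lambda_i >= 0): OK
Complementary slackness (lambda_i * g_i(x) = 0 for all i): OK

Verdict: the first failing condition is primal_feasibility -> primal.

primal


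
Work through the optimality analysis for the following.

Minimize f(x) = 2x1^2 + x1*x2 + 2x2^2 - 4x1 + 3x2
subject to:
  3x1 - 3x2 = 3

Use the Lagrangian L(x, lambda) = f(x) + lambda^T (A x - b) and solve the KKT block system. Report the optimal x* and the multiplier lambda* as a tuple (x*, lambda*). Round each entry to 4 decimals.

Form the Lagrangian:
  L(x, lambda) = (1/2) x^T Q x + c^T x + lambda^T (A x - b)
Stationarity (grad_x L = 0): Q x + c + A^T lambda = 0.
Primal feasibility: A x = b.

This gives the KKT block system:
  [ Q   A^T ] [ x     ]   [-c ]
  [ A    0  ] [ lambda ] = [ b ]

Solving the linear system:
  x*      = (0.6, -0.4)
  lambda* = (0.6667)
  f(x*)   = -2.8

x* = (0.6, -0.4), lambda* = (0.6667)


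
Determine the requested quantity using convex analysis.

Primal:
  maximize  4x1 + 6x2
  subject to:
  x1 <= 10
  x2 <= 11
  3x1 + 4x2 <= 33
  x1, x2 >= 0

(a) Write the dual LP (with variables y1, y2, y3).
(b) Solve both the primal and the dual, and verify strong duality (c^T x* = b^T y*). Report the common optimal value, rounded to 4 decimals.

The standard primal-dual pair for 'max c^T x s.t. A x <= b, x >= 0' is:
  Dual:  min b^T y  s.t.  A^T y >= c,  y >= 0.

So the dual LP is:
  minimize  10y1 + 11y2 + 33y3
  subject to:
    y1 + 3y3 >= 4
    y2 + 4y3 >= 6
    y1, y2, y3 >= 0

Solving the primal: x* = (0, 8.25).
  primal value c^T x* = 49.5.
Solving the dual: y* = (0, 0, 1.5).
  dual value b^T y* = 49.5.
Strong duality: c^T x* = b^T y*. Confirmed.

49.5


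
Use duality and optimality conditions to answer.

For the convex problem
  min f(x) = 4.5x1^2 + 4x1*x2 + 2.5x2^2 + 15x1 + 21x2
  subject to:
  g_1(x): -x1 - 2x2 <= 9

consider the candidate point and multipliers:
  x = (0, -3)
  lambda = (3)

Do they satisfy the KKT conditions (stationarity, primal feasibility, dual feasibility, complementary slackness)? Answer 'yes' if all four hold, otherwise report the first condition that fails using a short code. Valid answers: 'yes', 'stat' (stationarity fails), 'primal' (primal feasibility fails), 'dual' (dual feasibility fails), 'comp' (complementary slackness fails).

Gradient of f: grad f(x) = Q x + c = (3, 6)
Constraint values g_i(x) = a_i^T x - b_i:
  g_1((0, -3)) = -3
Stationarity residual: grad f(x) + sum_i lambda_i a_i = (0, 0)
  -> stationarity OK
Primal feasibility (all g_i <= 0): OK
Dual feasibility (all lambda_i >= 0): OK
Complementary slackness (lambda_i * g_i(x) = 0 for all i): FAILS

Verdict: the first failing condition is complementary_slackness -> comp.

comp


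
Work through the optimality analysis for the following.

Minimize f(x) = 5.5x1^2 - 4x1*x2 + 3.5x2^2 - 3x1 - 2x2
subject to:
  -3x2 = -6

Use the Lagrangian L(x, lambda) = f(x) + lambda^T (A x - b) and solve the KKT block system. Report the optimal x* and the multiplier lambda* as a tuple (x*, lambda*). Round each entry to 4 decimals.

Form the Lagrangian:
  L(x, lambda) = (1/2) x^T Q x + c^T x + lambda^T (A x - b)
Stationarity (grad_x L = 0): Q x + c + A^T lambda = 0.
Primal feasibility: A x = b.

This gives the KKT block system:
  [ Q   A^T ] [ x     ]   [-c ]
  [ A    0  ] [ lambda ] = [ b ]

Solving the linear system:
  x*      = (1, 2)
  lambda* = (2.6667)
  f(x*)   = 4.5

x* = (1, 2), lambda* = (2.6667)


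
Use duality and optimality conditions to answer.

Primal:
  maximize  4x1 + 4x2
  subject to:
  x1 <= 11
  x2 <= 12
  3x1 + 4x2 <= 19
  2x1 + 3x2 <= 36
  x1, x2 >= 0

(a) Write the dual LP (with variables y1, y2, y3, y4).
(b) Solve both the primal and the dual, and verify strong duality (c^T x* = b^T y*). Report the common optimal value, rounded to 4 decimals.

The standard primal-dual pair for 'max c^T x s.t. A x <= b, x >= 0' is:
  Dual:  min b^T y  s.t.  A^T y >= c,  y >= 0.

So the dual LP is:
  minimize  11y1 + 12y2 + 19y3 + 36y4
  subject to:
    y1 + 3y3 + 2y4 >= 4
    y2 + 4y3 + 3y4 >= 4
    y1, y2, y3, y4 >= 0

Solving the primal: x* = (6.3333, 0).
  primal value c^T x* = 25.3333.
Solving the dual: y* = (0, 0, 1.3333, 0).
  dual value b^T y* = 25.3333.
Strong duality: c^T x* = b^T y*. Confirmed.

25.3333


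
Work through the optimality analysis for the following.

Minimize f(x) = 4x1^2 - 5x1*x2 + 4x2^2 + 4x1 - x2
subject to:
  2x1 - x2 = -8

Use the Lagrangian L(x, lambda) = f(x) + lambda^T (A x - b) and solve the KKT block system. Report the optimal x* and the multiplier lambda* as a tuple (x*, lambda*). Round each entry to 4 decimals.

Form the Lagrangian:
  L(x, lambda) = (1/2) x^T Q x + c^T x + lambda^T (A x - b)
Stationarity (grad_x L = 0): Q x + c + A^T lambda = 0.
Primal feasibility: A x = b.

This gives the KKT block system:
  [ Q   A^T ] [ x     ]   [-c ]
  [ A    0  ] [ lambda ] = [ b ]

Solving the linear system:
  x*      = (-4.5, -1)
  lambda* = (13.5)
  f(x*)   = 45.5

x* = (-4.5, -1), lambda* = (13.5)


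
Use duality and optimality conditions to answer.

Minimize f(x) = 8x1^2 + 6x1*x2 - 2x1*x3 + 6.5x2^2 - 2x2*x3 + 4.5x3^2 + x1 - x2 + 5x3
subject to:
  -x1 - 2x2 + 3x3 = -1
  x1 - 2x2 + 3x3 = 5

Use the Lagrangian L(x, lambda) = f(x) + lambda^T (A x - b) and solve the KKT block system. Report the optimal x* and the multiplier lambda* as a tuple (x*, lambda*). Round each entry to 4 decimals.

Form the Lagrangian:
  L(x, lambda) = (1/2) x^T Q x + c^T x + lambda^T (A x - b)
Stationarity (grad_x L = 0): Q x + c + A^T lambda = 0.
Primal feasibility: A x = b.

This gives the KKT block system:
  [ Q   A^T ] [ x     ]   [-c ]
  [ A    0  ] [ lambda ] = [ b ]

Solving the linear system:
  x*      = (3, -1.3256, -0.2171)
  lambda* = (20.7907, -20.6899)
  f(x*)   = 63.7403

x* = (3, -1.3256, -0.2171), lambda* = (20.7907, -20.6899)


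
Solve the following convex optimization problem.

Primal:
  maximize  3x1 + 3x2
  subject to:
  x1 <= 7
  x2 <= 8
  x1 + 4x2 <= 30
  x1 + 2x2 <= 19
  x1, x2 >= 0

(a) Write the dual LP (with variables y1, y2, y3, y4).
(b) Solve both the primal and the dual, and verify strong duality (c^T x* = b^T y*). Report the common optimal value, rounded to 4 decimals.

The standard primal-dual pair for 'max c^T x s.t. A x <= b, x >= 0' is:
  Dual:  min b^T y  s.t.  A^T y >= c,  y >= 0.

So the dual LP is:
  minimize  7y1 + 8y2 + 30y3 + 19y4
  subject to:
    y1 + y3 + y4 >= 3
    y2 + 4y3 + 2y4 >= 3
    y1, y2, y3, y4 >= 0

Solving the primal: x* = (7, 5.75).
  primal value c^T x* = 38.25.
Solving the dual: y* = (2.25, 0, 0.75, 0).
  dual value b^T y* = 38.25.
Strong duality: c^T x* = b^T y*. Confirmed.

38.25


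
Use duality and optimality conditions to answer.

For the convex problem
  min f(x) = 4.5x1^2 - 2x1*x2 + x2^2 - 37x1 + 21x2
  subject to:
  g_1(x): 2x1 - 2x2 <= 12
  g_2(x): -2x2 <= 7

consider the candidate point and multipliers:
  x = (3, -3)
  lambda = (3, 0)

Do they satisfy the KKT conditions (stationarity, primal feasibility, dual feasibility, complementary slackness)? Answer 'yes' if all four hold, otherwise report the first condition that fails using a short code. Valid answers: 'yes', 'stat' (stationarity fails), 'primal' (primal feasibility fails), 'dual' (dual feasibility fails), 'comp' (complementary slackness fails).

Gradient of f: grad f(x) = Q x + c = (-4, 9)
Constraint values g_i(x) = a_i^T x - b_i:
  g_1((3, -3)) = 0
  g_2((3, -3)) = -1
Stationarity residual: grad f(x) + sum_i lambda_i a_i = (2, 3)
  -> stationarity FAILS
Primal feasibility (all g_i <= 0): OK
Dual feasibility (all lambda_i >= 0): OK
Complementary slackness (lambda_i * g_i(x) = 0 for all i): OK

Verdict: the first failing condition is stationarity -> stat.

stat


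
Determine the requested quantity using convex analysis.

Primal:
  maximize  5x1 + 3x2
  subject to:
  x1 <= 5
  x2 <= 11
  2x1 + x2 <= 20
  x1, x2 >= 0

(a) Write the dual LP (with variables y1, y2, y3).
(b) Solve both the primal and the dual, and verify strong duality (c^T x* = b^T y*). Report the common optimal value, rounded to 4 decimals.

The standard primal-dual pair for 'max c^T x s.t. A x <= b, x >= 0' is:
  Dual:  min b^T y  s.t.  A^T y >= c,  y >= 0.

So the dual LP is:
  minimize  5y1 + 11y2 + 20y3
  subject to:
    y1 + 2y3 >= 5
    y2 + y3 >= 3
    y1, y2, y3 >= 0

Solving the primal: x* = (4.5, 11).
  primal value c^T x* = 55.5.
Solving the dual: y* = (0, 0.5, 2.5).
  dual value b^T y* = 55.5.
Strong duality: c^T x* = b^T y*. Confirmed.

55.5


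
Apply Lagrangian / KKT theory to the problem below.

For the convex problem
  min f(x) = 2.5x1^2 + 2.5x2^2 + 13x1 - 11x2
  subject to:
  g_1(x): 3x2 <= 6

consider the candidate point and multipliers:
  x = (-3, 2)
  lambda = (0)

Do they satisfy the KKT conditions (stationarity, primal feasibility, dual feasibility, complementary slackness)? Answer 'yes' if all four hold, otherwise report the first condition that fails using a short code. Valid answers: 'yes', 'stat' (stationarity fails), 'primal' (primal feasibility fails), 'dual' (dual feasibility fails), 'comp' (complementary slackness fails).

Gradient of f: grad f(x) = Q x + c = (-2, -1)
Constraint values g_i(x) = a_i^T x - b_i:
  g_1((-3, 2)) = 0
Stationarity residual: grad f(x) + sum_i lambda_i a_i = (-2, -1)
  -> stationarity FAILS
Primal feasibility (all g_i <= 0): OK
Dual feasibility (all lambda_i >= 0): OK
Complementary slackness (lambda_i * g_i(x) = 0 for all i): OK

Verdict: the first failing condition is stationarity -> stat.

stat


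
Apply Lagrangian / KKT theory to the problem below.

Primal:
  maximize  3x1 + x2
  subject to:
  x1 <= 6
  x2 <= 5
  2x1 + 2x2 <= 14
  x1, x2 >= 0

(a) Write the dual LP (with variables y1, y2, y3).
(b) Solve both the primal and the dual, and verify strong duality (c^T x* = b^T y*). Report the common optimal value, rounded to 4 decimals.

The standard primal-dual pair for 'max c^T x s.t. A x <= b, x >= 0' is:
  Dual:  min b^T y  s.t.  A^T y >= c,  y >= 0.

So the dual LP is:
  minimize  6y1 + 5y2 + 14y3
  subject to:
    y1 + 2y3 >= 3
    y2 + 2y3 >= 1
    y1, y2, y3 >= 0

Solving the primal: x* = (6, 1).
  primal value c^T x* = 19.
Solving the dual: y* = (2, 0, 0.5).
  dual value b^T y* = 19.
Strong duality: c^T x* = b^T y*. Confirmed.

19
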